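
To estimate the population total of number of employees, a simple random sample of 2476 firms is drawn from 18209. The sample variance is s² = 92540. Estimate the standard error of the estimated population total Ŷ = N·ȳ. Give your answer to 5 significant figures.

103480

Var(Ŷ) = N²·Var(ȳ) = N²·(1 − n/N)·s²/n.
f = 2476/18209 = 0.13597671; Var(ȳ) = 0.86402329·92540/2476 = 32.292696.
Var(Ŷ) = 18209² · 32.292696 = 1.0707214 × 10^10.
SE(Ŷ) = √(1.0707214 × 10^10) = 103480.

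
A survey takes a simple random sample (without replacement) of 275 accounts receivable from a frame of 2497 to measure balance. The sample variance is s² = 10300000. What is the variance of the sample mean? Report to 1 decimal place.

Under SRS without replacement, Var(ȳ) = (1 − f)·s²/n with f = n/N = 275/2497 = 0.11013216.
Var(ȳ) = (1 − 0.11013216)·10300000/275 = 0.88986784·37454.545 = 33329.596.

33329.6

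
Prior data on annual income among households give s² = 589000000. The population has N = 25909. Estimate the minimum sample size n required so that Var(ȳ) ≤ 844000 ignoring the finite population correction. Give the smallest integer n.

698

Without fpc, n₀ = s²/D = 589000000/844000 = 697.8673.
Rounding up, n = 698.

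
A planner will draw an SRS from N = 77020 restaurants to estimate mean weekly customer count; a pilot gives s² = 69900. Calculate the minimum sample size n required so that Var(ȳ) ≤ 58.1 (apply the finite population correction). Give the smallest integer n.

1185

Without fpc, n₀ = s²/D = 69900/58.1 = 1203.0981.
With fpc, (1 − n/N)·s²/n ≤ D requires n ≥ n₀/(1 + n₀/N) = 1203.0981/(1 + 1203.0981/77020) = 1184.5940.
Rounding up, n = 1185.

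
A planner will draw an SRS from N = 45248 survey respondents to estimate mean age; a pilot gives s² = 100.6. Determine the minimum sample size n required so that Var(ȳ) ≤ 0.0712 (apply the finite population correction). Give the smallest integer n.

1371

Without fpc, n₀ = s²/D = 100.6/0.0712 = 1412.9213.
With fpc, (1 − n/N)·s²/n ≤ D requires n ≥ n₀/(1 + n₀/N) = 1412.9213/(1 + 1412.9213/45248) = 1370.1372.
Rounding up, n = 1371.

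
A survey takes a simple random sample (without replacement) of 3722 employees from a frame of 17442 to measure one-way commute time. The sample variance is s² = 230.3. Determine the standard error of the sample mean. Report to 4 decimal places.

Under SRS without replacement, Var(ȳ) = (1 − f)·s²/n with f = n/N = 3722/17442 = 0.21339296.
Var(ȳ) = (1 − 0.21339296)·230.3/3722 = 0.78660704·0.061875336 = 0.048671575.
SE(ȳ) = √(0.048671575) = 0.2206.

0.2206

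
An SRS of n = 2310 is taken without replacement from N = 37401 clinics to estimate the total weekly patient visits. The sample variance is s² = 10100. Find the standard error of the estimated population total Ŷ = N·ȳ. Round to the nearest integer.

75752

Var(Ŷ) = N²·Var(ȳ) = N²·(1 − n/N)·s²/n.
f = 2310/37401 = 0.06176305; Var(ȳ) = 0.93823695·10100/2310 = 4.1022481.
Var(Ŷ) = 37401² · 4.1022481 = 5.7383674 × 10^9.
SE(Ŷ) = √(5.7383674 × 10^9) = 75752.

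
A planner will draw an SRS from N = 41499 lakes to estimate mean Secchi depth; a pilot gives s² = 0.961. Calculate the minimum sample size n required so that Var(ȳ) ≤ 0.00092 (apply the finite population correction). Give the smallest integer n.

1019

Without fpc, n₀ = s²/D = 0.961/0.00092 = 1044.5652.
With fpc, (1 − n/N)·s²/n ≤ D requires n ≥ n₀/(1 + n₀/N) = 1044.5652/(1 + 1044.5652/41499) = 1018.9182.
Rounding up, n = 1019.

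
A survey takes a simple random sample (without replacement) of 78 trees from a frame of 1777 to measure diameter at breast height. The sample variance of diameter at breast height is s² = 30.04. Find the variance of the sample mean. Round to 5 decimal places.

0.36822

Under SRS without replacement, Var(ȳ) = (1 − f)·s²/n with f = n/N = 78/1777 = 0.04389420.
Var(ȳ) = (1 − 0.04389420)·30.04/78 = 0.95610580·0.38512821 = 0.36822331.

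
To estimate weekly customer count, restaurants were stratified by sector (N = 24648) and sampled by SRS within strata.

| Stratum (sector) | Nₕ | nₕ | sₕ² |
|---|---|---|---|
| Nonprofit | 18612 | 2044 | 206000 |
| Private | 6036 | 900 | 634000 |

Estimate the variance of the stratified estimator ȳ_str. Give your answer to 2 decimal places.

Var(ȳ_str) = Σₕ Wₕ²(1 − fₕ)sₕ²/nₕ with Wₕ = Nₕ/N, N = 24648.
Nonprofit: Wₕ = 0.75511198; term = 0.75511198²·(1 − 0.10982162)·206000/2044 = 51.154764.
Private: Wₕ = 0.24488802; term = 0.24488802²·(1 − 0.14910537)·634000/900 = 35.946584.
Sum = 87.101348.

87.10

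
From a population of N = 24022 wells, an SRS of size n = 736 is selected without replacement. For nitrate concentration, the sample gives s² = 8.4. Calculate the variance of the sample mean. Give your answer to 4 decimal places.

Under SRS without replacement, Var(ȳ) = (1 − f)·s²/n with f = n/N = 736/24022 = 0.03063858.
Var(ȳ) = (1 − 0.03063858)·8.4/736 = 0.96936142·0.011413043 = 0.011063364.

0.0111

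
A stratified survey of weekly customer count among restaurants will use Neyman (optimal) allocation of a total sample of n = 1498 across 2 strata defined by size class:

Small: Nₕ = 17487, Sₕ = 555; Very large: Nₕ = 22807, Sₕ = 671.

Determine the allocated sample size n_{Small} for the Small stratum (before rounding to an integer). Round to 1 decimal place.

Neyman allocation: nₕ = n·NₕSₕ / Σⱼ NⱼSⱼ.
Σ NⱼSⱼ = 17487·555 + 22807·671 = 2.5008782 × 10^7.
n_{Small} = 1498·17487·555 / (2.5008782 × 10^7) = 581.3.

581.3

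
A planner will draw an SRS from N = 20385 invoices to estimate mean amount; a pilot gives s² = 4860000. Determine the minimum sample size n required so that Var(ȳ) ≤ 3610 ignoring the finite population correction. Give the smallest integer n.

Without fpc, n₀ = s²/D = 4860000/3610 = 1346.2604.
Rounding up, n = 1347.

1347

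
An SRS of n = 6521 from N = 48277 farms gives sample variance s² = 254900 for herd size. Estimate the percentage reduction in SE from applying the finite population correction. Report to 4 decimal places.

f = n/N = 6521/48277 = 0.13507467.
SE_no-fpc = √(s²/n) = 6.2521274; SE_fpc = √((1−f)s²/n) = 5.8145636.
Ratio = √(1−f) = 0.93001362. Reduction = 100·(1 − 0.93001362) = 6.9986%.

6.9986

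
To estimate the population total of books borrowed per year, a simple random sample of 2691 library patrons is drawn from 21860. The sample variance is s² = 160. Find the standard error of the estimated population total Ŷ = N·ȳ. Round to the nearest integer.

4991

Var(Ŷ) = N²·Var(ȳ) = N²·(1 − n/N)·s²/n.
f = 2691/21860 = 0.12310156; Var(ȳ) = 0.87689844·160/2691 = 0.052138146.
Var(Ŷ) = 21860² · 0.052138146 = 2.4914714 × 10^7.
SE(Ŷ) = √(2.4914714 × 10^7) = 4991.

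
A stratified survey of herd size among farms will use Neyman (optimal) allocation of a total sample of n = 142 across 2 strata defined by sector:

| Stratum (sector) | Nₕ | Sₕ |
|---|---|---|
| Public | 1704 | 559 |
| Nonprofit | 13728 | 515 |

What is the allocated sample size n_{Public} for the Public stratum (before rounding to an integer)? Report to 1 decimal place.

Neyman allocation: nₕ = n·NₕSₕ / Σⱼ NⱼSⱼ.
Σ NⱼSⱼ = 1704·559 + 13728·515 = 8.022456 × 10^6.
n_{Public} = 142·1704·559 / (8.022456 × 10^6) = 16.9.

16.9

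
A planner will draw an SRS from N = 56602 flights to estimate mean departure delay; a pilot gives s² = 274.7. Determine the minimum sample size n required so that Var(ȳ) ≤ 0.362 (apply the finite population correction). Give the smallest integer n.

Without fpc, n₀ = s²/D = 274.7/0.362 = 758.8398.
With fpc, (1 − n/N)·s²/n ≤ D requires n ≥ n₀/(1 + n₀/N) = 758.8398/(1 + 758.8398/56602) = 748.8009.
Rounding up, n = 749.

749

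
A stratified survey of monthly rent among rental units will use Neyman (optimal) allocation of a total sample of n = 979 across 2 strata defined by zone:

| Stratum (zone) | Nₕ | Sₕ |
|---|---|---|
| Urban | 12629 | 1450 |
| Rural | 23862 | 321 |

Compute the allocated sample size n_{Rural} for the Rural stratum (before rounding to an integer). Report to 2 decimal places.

288.73

Neyman allocation: nₕ = n·NₕSₕ / Σⱼ NⱼSⱼ.
Σ NⱼSⱼ = 12629·1450 + 23862·321 = 2.5971752 × 10^7.
n_{Rural} = 979·23862·321 / (2.5971752 × 10^7) = 288.73.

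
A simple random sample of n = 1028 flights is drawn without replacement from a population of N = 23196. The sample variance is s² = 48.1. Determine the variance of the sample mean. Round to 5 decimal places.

Under SRS without replacement, Var(ȳ) = (1 − f)·s²/n with f = n/N = 1028/23196 = 0.04431799.
Var(ȳ) = (1 − 0.04431799)·48.1/1028 = 0.95568201·0.046789883 = 0.04471625.

0.04472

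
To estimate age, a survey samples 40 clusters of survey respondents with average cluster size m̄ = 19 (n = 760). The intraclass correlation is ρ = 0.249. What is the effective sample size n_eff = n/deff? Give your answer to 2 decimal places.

138.64

deff = 1 + (19 − 1)·0.249 = 1 + 4.482 = 5.482.
n_eff = 760 / 5.482 = 138.64.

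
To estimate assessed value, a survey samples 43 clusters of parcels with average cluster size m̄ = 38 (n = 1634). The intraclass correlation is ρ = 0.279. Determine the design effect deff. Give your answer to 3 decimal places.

11.323

deff = 1 + (38 − 1)·0.279 = 1 + 10.323 = 11.323.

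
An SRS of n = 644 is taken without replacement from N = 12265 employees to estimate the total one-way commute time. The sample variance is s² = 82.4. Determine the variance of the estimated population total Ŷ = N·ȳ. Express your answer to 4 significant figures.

Var(Ŷ) = N²·Var(ȳ) = N²·(1 − n/N)·s²/n.
f = 644/12265 = 0.05250713; Var(ȳ) = 0.94749287·82.4/644 = 0.12123201.
Var(Ŷ) = 12265² · 0.12123201 = 1.8236959 × 10^7.

1.824 × 10^7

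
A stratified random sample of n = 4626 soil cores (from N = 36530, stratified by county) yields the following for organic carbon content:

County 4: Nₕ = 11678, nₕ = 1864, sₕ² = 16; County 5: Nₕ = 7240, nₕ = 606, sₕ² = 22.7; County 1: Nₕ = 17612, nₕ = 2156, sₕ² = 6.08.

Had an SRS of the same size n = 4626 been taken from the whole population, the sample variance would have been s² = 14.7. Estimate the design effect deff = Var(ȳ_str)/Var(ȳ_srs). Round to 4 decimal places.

Var(ȳ_str) = Σ Wₕ²(1−fₕ)sₕ²/nₕ with Wₕ = Nₕ/36530:
  County 4: (11678/36530)²·(1−1864/11678)·16/1864 = 7.3720667 × 10^-4
  County 5: (7240/36530)²·(1−606/7240)·22.7/606 = 0.0013482422
  County 1: (17612/36530)²·(1−2156/17612)·6.08/2156 = 5.7525614 × 10^-4
  → Var(ȳ_str) = 0.002660705.
Var(ȳ_srs) = (1 − 4626/36530)·14.7/4626 = 0.0027752823.
deff = 0.002660705 / 0.0027752823 = 0.9587.

0.9587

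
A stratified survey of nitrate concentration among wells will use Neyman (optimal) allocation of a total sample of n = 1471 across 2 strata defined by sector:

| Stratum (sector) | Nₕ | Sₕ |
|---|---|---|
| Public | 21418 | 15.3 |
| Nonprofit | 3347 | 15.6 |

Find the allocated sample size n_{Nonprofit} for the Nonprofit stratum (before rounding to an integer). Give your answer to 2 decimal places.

Neyman allocation: nₕ = n·NₕSₕ / Σⱼ NⱼSⱼ.
Σ NⱼSⱼ = 21418·15.3 + 3347·15.6 = 379908.6.
n_{Nonprofit} = 1471·3347·15.6 / 379908.6 = 202.17.

202.17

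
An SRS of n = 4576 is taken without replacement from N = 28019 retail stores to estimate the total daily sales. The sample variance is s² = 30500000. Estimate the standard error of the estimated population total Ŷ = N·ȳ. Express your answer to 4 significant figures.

Var(Ŷ) = N²·Var(ȳ) = N²·(1 − n/N)·s²/n.
f = 4576/28019 = 0.16331775; Var(ȳ) = 0.83668225·30500000/4576 = 5576.6627.
Var(Ŷ) = 28019² · 5576.6627 = 4.3780391 × 10^12.
SE(Ŷ) = √(4.3780391 × 10^12) = 2.092 × 10^6.

2.092 × 10^6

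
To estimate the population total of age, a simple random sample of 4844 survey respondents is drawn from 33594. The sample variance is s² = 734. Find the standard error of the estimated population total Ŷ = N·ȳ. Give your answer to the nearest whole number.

Var(Ŷ) = N²·Var(ȳ) = N²·(1 − n/N)·s²/n.
f = 4844/33594 = 0.14419242; Var(ȳ) = 0.85580758·734/4844 = 0.12967852.
Var(Ŷ) = 33594² · 0.12967852 = 1.4634958 × 10^8.
SE(Ŷ) = √(1.4634958 × 10^8) = 12098.

12098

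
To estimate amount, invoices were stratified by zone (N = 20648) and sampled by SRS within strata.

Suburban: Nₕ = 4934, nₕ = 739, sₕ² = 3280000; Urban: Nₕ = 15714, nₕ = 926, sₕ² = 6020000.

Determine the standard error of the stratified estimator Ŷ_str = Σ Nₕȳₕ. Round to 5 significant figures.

1.2659 × 10^6

Var(Ŷ_str) = Σₕ Nₕ²(1 − fₕ)sₕ²/nₕ.
Suburban: 4934²·(1 − 739/4934)·3280000/739 = 9.1867208 × 10^10.
Urban: 15714²·(1 − 926/15714)·6020000/926 = 1.5107121 × 10^12.
Sum = 1.6025793 × 10^12.
SE = √(1.6025793 × 10^12) = 1.2659 × 10^6.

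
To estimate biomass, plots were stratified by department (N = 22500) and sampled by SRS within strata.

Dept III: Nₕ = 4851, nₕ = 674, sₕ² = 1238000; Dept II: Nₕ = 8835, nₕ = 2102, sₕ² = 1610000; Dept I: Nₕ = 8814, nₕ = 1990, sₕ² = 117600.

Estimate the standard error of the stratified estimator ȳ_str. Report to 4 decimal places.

13.0591

Var(ȳ_str) = Σₕ Wₕ²(1 − fₕ)sₕ²/nₕ with Wₕ = Nₕ/N, N = 22500.
Dept III: Wₕ = 0.21560000; term = 0.21560000²·(1 − 0.13894042)·1238000/674 = 73.517624.
Dept II: Wₕ = 0.39266667; term = 0.39266667²·(1 − 0.23791737)·1610000/2102 = 90.000163.
Dept I: Wₕ = 0.39173333; term = 0.39173333²·(1 − 0.22577717)·117600/1990 = 7.0210372.
Sum = 170.53882.
SE = √(170.53882) = 13.0591.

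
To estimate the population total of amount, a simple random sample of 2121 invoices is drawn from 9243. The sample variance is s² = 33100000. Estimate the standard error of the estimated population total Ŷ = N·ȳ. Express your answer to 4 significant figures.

1.014 × 10^6

Var(Ŷ) = N²·Var(ȳ) = N²·(1 − n/N)·s²/n.
f = 2121/9243 = 0.22947095; Var(ȳ) = 0.77052905·33100000/2121 = 12024.758.
Var(Ŷ) = 9243² · 12024.758 = 1.0273117 × 10^12.
SE(Ŷ) = √(1.0273117 × 10^12) = 1.014 × 10^6.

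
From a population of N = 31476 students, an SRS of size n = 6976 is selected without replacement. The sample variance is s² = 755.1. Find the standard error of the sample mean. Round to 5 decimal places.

0.29026

Under SRS without replacement, Var(ȳ) = (1 − f)·s²/n with f = n/N = 6976/31476 = 0.22162918.
Var(ȳ) = (1 − 0.22162918)·755.1/6976 = 0.77837082·0.10824255 = 0.084252839.
SE(ȳ) = √(0.084252839) = 0.29026.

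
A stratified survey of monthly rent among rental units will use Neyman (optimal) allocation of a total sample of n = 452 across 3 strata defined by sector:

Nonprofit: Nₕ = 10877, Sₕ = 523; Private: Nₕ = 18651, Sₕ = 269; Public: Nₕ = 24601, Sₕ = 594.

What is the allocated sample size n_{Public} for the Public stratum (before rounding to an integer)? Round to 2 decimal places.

Neyman allocation: nₕ = n·NₕSₕ / Σⱼ NⱼSⱼ.
Σ NⱼSⱼ = 10877·523 + 18651·269 + 24601·594 = 2.5318784 × 10^7.
n_{Public} = 452·24601·594 / (2.5318784 × 10^7) = 260.88.

260.88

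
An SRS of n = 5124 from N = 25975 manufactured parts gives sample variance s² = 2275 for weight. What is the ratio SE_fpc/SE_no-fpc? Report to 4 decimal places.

0.8960

f = n/N = 5124/25975 = 0.19726660.
SE_no-fpc = √(s²/n) = 0.66632505; SE_fpc = √((1−f)s²/n) = 0.59699653.
Ratio = √(1−f) = 0.89595390.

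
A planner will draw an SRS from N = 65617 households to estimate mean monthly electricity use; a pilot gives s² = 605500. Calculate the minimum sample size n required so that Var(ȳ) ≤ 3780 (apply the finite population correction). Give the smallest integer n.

160

Without fpc, n₀ = s²/D = 605500/3780 = 160.1852.
With fpc, (1 − n/N)·s²/n ≤ D requires n ≥ n₀/(1 + n₀/N) = 160.1852/(1 + 160.1852/65617) = 159.7951.
Rounding up, n = 160.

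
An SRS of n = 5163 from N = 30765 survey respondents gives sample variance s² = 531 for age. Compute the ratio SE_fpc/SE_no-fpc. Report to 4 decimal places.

f = n/N = 5163/30765 = 0.16782058.
SE_no-fpc = √(s²/n) = 0.32069796; SE_fpc = √((1−f)s²/n) = 0.29255309.
Ratio = √(1−f) = 0.91223869.

0.9122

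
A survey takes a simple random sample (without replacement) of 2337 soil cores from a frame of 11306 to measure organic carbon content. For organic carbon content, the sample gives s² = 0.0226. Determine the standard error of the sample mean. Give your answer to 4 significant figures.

Under SRS without replacement, Var(ȳ) = (1 − f)·s²/n with f = n/N = 2337/11306 = 0.20670440.
Var(ȳ) = (1 − 0.20670440)·0.0226/2337 = 0.79329560·9.6705178 × 10^-6 = 7.6715791 × 10^-6.
SE(ȳ) = √(7.6715791 × 10^-6) = 0.002770.

0.002770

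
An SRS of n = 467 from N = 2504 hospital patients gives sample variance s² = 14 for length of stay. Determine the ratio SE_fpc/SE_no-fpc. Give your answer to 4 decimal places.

0.9019

f = n/N = 467/2504 = 0.18650160.
SE_no-fpc = √(s²/n) = 0.17314325; SE_fpc = √((1−f)s²/n) = 0.15616508.
Ratio = √(1−f) = 0.90194146.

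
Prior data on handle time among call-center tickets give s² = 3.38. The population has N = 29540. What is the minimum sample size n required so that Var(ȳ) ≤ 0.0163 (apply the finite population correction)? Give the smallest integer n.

Without fpc, n₀ = s²/D = 3.38/0.0163 = 207.3620.
With fpc, (1 − n/N)·s²/n ≤ D requires n ≥ n₀/(1 + n₀/N) = 207.3620/(1 + 207.3620/29540) = 205.9165.
Rounding up, n = 206.

206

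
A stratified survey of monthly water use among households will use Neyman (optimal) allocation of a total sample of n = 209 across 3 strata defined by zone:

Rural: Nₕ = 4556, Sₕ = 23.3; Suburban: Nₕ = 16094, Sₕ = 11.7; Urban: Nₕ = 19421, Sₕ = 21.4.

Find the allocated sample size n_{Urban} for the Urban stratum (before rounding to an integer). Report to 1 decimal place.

122.3

Neyman allocation: nₕ = n·NₕSₕ / Σⱼ NⱼSⱼ.
Σ NⱼSⱼ = 4556·23.3 + 16094·11.7 + 19421·21.4 = 710064.
n_{Urban} = 209·19421·21.4 / 710064 = 122.3.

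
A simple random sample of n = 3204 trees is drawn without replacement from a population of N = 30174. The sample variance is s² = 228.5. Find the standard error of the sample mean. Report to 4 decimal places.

Under SRS without replacement, Var(ȳ) = (1 − f)·s²/n with f = n/N = 3204/30174 = 0.10618413.
Var(ȳ) = (1 − 0.10618413)·228.5/3204 = 0.89381587·0.071317104 = 0.063744359.
SE(ȳ) = √(0.063744359) = 0.2525.

0.2525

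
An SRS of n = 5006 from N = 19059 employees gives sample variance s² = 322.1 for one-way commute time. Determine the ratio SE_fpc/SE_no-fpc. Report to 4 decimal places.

0.8587

f = n/N = 5006/19059 = 0.26265806.
SE_no-fpc = √(s²/n) = 0.2536588; SE_fpc = √((1−f)s²/n) = 0.21781331.
Ratio = √(1−f) = 0.85868617.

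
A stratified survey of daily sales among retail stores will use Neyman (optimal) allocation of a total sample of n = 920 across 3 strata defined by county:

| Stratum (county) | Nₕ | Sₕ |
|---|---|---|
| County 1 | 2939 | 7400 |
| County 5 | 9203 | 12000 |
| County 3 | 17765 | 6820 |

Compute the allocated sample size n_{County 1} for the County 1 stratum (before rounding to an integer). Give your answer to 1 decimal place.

Neyman allocation: nₕ = n·NₕSₕ / Σⱼ NⱼSⱼ.
Σ NⱼSⱼ = 2939·7400 + 9203·12000 + 17765·6820 = 2.533419 × 10^8.
n_{County 1} = 920·2939·7400 / (2.533419 × 10^8) = 79.0.

79.0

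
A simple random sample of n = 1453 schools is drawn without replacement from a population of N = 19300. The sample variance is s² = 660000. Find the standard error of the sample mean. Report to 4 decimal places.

20.4948

Under SRS without replacement, Var(ȳ) = (1 − f)·s²/n with f = n/N = 1453/19300 = 0.07528497.
Var(ȳ) = (1 − 0.07528497)·660000/1453 = 0.92471503·454.23262 = 420.03573.
SE(ȳ) = √(420.03573) = 20.4948.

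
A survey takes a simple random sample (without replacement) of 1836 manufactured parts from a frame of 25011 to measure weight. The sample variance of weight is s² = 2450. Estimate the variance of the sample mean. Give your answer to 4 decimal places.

Under SRS without replacement, Var(ȳ) = (1 − f)·s²/n with f = n/N = 1836/25011 = 0.07340770.
Var(ȳ) = (1 − 0.07340770)·2450/1836 = 0.92659230·1.3344227 = 1.2364658.

1.2365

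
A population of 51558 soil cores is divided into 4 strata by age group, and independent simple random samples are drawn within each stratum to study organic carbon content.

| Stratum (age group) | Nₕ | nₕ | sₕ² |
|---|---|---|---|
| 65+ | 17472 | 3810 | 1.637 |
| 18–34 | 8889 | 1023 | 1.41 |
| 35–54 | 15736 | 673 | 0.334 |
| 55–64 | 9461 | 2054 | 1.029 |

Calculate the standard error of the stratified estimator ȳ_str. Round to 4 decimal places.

0.0115

Var(ȳ_str) = Σₕ Wₕ²(1 − fₕ)sₕ²/nₕ with Wₕ = Nₕ/N, N = 51558.
65+: Wₕ = 0.33888048; term = 0.33888048²·(1 − 0.21806319)·1.637/3810 = 3.8582333 × 10^-5.
18–34: Wₕ = 0.17240777; term = 0.17240777²·(1 − 0.11508606)·1.41/1023 = 3.625419 × 10^-5.
35–54: Wₕ = 0.30520967; term = 0.30520967²·(1 − 0.04276817)·0.334/673 = 4.4253243 × 10^-5.
55–64: Wₕ = 0.18350208; term = 0.18350208²·(1 − 0.21710179)·1.029/2054 = 1.320694 × 10^-5.
Sum = 1.3229671 × 10^-4.
SE = √(1.3229671 × 10^-4) = 0.0115.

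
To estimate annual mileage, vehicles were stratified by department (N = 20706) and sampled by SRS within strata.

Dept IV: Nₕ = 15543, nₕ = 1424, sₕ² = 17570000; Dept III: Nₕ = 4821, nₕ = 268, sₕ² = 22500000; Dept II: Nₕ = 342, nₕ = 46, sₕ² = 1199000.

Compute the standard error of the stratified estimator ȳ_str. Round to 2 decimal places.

103.05

Var(ȳ_str) = Σₕ Wₕ²(1 − fₕ)sₕ²/nₕ with Wₕ = Nₕ/N, N = 20706.
Dept IV: Wₕ = 0.75065198; term = 0.75065198²·(1 − 0.09161680)·17570000/1424 = 6315.5058.
Dept III: Wₕ = 0.23283106; term = 0.23283106²·(1 − 0.05559013)·22500000/268 = 4298.2343.
Dept II: Wₕ = 0.01651695; term = 0.01651695²·(1 − 0.13450292)·1199000/46 = 6.1544146.
Sum = 10619.895.
SE = √(10619.895) = 103.05.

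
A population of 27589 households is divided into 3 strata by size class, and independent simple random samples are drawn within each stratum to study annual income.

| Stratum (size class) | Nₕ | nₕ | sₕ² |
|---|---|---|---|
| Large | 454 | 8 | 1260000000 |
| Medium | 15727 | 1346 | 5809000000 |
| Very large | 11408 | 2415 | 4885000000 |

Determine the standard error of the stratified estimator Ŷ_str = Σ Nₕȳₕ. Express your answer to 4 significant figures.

Var(Ŷ_str) = Σₕ Nₕ²(1 − fₕ)sₕ²/nₕ.
Large: 454²·(1 − 8/454)·1260000000/8 = 3.189123 × 10^13.
Medium: 15727²·(1 − 1346/15727)·5809000000/1346 = 9.7609321 × 10^14.
Very large: 11408²·(1 − 2415/11408)·4885000000/2415 = 2.0752076 × 10^14.
Sum = 1.2155052 × 10^15.
SE = √(1.2155052 × 10^15) = 3.486 × 10^7.

3.486 × 10^7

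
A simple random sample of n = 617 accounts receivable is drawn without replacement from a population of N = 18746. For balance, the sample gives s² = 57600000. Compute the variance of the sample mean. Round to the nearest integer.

Under SRS without replacement, Var(ȳ) = (1 − f)·s²/n with f = n/N = 617/18746 = 0.03291369.
Var(ȳ) = (1 − 0.03291369)·57600000/617 = 0.96708631·93354.943 = 90282.288.

90282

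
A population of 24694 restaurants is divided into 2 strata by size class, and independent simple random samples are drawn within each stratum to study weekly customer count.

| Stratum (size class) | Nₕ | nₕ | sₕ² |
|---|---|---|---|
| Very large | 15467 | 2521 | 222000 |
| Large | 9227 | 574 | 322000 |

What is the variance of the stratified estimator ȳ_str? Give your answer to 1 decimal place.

Var(ȳ_str) = Σₕ Wₕ²(1 − fₕ)sₕ²/nₕ with Wₕ = Nₕ/N, N = 24694.
Very large: Wₕ = 0.62634648; term = 0.62634648²·(1 − 0.16299218)·222000/2521 = 28.916047.
Large: Wₕ = 0.37365352; term = 0.37365352²·(1 − 0.06220874)·322000/574 = 73.449411.
Sum = 102.36546.

102.4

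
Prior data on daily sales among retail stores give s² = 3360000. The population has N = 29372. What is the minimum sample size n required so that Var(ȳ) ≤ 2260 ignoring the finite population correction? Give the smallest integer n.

1487

Without fpc, n₀ = s²/D = 3360000/2260 = 1486.7257.
Rounding up, n = 1487.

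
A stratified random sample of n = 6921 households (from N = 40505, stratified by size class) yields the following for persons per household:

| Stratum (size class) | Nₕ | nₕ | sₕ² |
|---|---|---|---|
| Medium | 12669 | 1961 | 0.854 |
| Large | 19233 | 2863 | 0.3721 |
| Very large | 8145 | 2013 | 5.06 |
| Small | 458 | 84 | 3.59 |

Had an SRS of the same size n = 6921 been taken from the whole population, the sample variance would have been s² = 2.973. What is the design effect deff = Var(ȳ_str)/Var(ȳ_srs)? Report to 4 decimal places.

Var(ȳ_str) = Σ Wₕ²(1−fₕ)sₕ²/nₕ with Wₕ = Nₕ/40505:
  Medium: (12669/40505)²·(1−1961/12669)·0.854/1961 = 3.6009219 × 10^-5
  Large: (19233/40505)²·(1−2863/19233)·0.3721/2863 = 2.4941166 × 10^-5
  Very large: (8145/40505)²·(1−2013/8145)·5.06/2013 = 7.6521364 × 10^-5
  Small: (458/40505)²·(1−84/458)·3.59/84 = 4.4620555 × 10^-6
  → Var(ȳ_str) = 1.419338 × 10^-4.
Var(ȳ_srs) = (1 − 6921/40505)·2.973/6921 = 3.5616386 × 10^-4.
deff = (1.419338 × 10^-4) / (3.5616386 × 10^-4) = 0.3985.

0.3985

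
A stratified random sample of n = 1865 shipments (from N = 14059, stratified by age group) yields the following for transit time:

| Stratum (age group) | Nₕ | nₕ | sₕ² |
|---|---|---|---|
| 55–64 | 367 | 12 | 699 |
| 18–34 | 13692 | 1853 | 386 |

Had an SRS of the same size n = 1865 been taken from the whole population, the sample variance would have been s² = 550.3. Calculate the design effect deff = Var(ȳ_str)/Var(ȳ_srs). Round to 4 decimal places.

Var(ȳ_str) = Σ Wₕ²(1−fₕ)sₕ²/nₕ with Wₕ = Nₕ/14059:
  55–64: (367/14059)²·(1−12/367)·699/12 = 0.038395602
  18–34: (13692/14059)²·(1−1853/13692)·386/1853 = 0.17083818
  → Var(ȳ_str) = 0.20923378.
Var(ȳ_srs) = (1 − 1865/14059)·550.3/1865 = 0.25592484.
deff = 0.20923378 / 0.25592484 = 0.8176.

0.8176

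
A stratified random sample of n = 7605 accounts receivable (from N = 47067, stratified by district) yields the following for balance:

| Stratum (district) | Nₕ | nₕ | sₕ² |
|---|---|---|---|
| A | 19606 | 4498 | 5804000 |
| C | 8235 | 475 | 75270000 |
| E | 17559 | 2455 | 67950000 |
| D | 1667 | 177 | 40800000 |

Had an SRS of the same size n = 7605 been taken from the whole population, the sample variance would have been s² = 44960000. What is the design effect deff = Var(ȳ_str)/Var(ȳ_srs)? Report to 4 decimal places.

1.6777

Var(ȳ_str) = Σ Wₕ²(1−fₕ)sₕ²/nₕ with Wₕ = Nₕ/47067:
  A: (19606/47067)²·(1−4498/19606)·5804000/4498 = 172.53249
  C: (8235/47067)²·(1−475/8235)·75270000/475 = 4571.0987
  E: (17559/47067)²·(1−2455/17559)·67950000/2455 = 3313.5741
  D: (1667/47067)²·(1−177/1667)·40800000/177 = 258.44952
  → Var(ȳ_str) = 8315.6548.
Var(ȳ_srs) = (1 − 7605/47067)·44960000/7605 = 4956.666.
deff = 8315.6548 / 4956.666 = 1.6777.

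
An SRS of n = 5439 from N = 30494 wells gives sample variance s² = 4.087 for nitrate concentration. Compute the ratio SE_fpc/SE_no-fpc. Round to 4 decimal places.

f = n/N = 5439/30494 = 0.17836296.
SE_no-fpc = √(s²/n) = 0.02741213; SE_fpc = √((1−f)s²/n) = 0.024847505.
Ratio = √(1−f) = 0.90644197.

0.9064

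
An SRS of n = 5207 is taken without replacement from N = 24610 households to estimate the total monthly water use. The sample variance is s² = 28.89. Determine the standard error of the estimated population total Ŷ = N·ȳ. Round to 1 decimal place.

1627.7

Var(Ŷ) = N²·Var(ȳ) = N²·(1 − n/N)·s²/n.
f = 5207/24610 = 0.21158066; Var(ȳ) = 0.78841934·28.89/5207 = 0.0043743873.
Var(Ŷ) = 24610² · 0.0043743873 = 2.6493569 × 10^6.
SE(Ŷ) = √(2.6493569 × 10^6) = 1627.7.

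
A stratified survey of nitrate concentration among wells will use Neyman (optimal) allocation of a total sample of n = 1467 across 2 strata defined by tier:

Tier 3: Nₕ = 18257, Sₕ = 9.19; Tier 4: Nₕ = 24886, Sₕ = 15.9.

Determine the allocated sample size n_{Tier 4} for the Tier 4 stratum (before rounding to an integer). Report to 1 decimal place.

1030.2

Neyman allocation: nₕ = n·NₕSₕ / Σⱼ NⱼSⱼ.
Σ NⱼSⱼ = 18257·9.19 + 24886·15.9 = 563469.23.
n_{Tier 4} = 1467·24886·15.9 / 563469.23 = 1030.2.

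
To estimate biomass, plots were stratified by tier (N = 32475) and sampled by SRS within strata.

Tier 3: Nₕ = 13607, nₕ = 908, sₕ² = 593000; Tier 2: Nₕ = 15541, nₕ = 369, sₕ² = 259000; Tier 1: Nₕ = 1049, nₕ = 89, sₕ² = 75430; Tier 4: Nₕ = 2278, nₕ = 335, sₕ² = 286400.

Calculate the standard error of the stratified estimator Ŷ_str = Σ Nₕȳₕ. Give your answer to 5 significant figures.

531960

Var(Ŷ_str) = Σₕ Nₕ²(1 − fₕ)sₕ²/nₕ.
Tier 3: 13607²·(1 − 908/13607)·593000/908 = 1.1284979 × 10^11.
Tier 2: 15541²·(1 − 369/15541)·259000/369 = 1.6549893 × 10^11.
Tier 1: 1049²·(1 − 89/1049)·75430/89 = 8.5349469 × 10^8.
Tier 4: 2278²·(1 − 335/2278)·286400/335 = 3.7840314 × 10^9.
Sum = 2.8298625 × 10^11.
SE = √(2.8298625 × 10^11) = 531960.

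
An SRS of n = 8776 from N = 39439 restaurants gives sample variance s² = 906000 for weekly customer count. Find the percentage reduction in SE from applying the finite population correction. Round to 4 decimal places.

f = n/N = 8776/39439 = 0.22252085.
SE_no-fpc = √(s²/n) = 10.160517; SE_fpc = √((1−f)s²/n) = 8.959013.
Ratio = √(1−f) = 0.88174778. Reduction = 100·(1 − 0.88174778) = 11.8252%.

11.8252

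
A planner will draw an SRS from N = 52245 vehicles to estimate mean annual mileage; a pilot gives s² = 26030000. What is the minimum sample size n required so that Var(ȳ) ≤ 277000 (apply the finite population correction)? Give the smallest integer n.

94

Without fpc, n₀ = s²/D = 26030000/277000 = 93.9711.
With fpc, (1 − n/N)·s²/n ≤ D requires n ≥ n₀/(1 + n₀/N) = 93.9711/(1 + 93.9711/52245) = 93.8024.
Rounding up, n = 94.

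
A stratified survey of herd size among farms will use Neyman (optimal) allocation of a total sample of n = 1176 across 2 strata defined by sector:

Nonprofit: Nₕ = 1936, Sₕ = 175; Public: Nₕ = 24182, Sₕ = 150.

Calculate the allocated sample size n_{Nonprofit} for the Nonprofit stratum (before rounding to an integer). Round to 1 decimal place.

100.5

Neyman allocation: nₕ = n·NₕSₕ / Σⱼ NⱼSⱼ.
Σ NⱼSⱼ = 1936·175 + 24182·150 = 3.9661 × 10^6.
n_{Nonprofit} = 1176·1936·175 / (3.9661 × 10^6) = 100.5.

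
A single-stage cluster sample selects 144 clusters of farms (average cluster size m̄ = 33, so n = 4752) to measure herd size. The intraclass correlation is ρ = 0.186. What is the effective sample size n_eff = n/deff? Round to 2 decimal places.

deff = 1 + (33 − 1)·0.186 = 1 + 5.952 = 6.952.
n_eff = 4752 / 6.952 = 683.54.

683.54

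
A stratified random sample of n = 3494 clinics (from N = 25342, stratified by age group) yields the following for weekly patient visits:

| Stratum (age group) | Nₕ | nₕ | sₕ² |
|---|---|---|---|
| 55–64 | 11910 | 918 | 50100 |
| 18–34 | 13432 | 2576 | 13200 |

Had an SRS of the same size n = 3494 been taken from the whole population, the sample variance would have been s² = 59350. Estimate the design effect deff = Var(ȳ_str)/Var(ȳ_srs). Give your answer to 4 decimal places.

0.8391

Var(ȳ_str) = Σ Wₕ²(1−fₕ)sₕ²/nₕ with Wₕ = Nₕ/25342:
  55–64: (11910/25342)²·(1−918/11910)·50100/918 = 11.125044
  18–34: (13432/25342)²·(1−2576/13432)·13200/2576 = 1.1634744
  → Var(ȳ_str) = 12.288518.
Var(ȳ_srs) = (1 − 3494/25342)·59350/3494 = 14.6443.
deff = 12.288518 / 14.6443 = 0.8391.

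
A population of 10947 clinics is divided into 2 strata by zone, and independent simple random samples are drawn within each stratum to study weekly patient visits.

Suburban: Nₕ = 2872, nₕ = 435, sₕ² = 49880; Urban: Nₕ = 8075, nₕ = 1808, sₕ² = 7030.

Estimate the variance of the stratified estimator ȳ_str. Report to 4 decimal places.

Var(ȳ_str) = Σₕ Wₕ²(1 − fₕ)sₕ²/nₕ with Wₕ = Nₕ/N, N = 10947.
Suburban: Wₕ = 0.26235498; term = 0.26235498²·(1 − 0.15146240)·49880/435 = 6.697102.
Urban: Wₕ = 0.73764502; term = 0.73764502²·(1 − 0.22390093)·7030/1808 = 1.6419839.
Sum = 8.3390859.

8.3391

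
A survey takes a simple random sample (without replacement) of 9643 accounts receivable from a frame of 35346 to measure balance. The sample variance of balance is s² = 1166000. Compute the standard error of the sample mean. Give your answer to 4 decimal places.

Under SRS without replacement, Var(ȳ) = (1 − f)·s²/n with f = n/N = 9643/35346 = 0.27281729.
Var(ȳ) = (1 − 0.27281729)·1166000/9643 = 0.72718271·120.91673 = 87.928553.
SE(ȳ) = √(87.928553) = 9.3770.

9.3770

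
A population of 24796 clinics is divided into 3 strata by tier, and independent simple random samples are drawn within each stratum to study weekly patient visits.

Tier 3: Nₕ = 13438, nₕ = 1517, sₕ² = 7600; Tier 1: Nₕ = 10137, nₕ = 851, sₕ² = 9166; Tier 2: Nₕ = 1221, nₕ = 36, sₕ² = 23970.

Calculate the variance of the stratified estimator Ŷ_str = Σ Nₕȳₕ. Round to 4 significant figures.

Var(Ŷ_str) = Σₕ Nₕ²(1 − fₕ)sₕ²/nₕ.
Tier 3: 13438²·(1 − 1517/13438)·7600/1517 = 8.0255598 × 10^8.
Tier 1: 10137²·(1 − 851/10137)·9166/851 = 1.0138843 × 10^9.
Tier 2: 1221²·(1 − 36/1221)·23970/36 = 9.6338426 × 10^8.
Sum = 2.7798245 × 10^9.

2.780 × 10^9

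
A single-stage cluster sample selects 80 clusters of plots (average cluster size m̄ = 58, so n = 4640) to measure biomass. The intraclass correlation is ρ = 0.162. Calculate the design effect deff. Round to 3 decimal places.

10.234

deff = 1 + (58 − 1)·0.162 = 1 + 9.234 = 10.234.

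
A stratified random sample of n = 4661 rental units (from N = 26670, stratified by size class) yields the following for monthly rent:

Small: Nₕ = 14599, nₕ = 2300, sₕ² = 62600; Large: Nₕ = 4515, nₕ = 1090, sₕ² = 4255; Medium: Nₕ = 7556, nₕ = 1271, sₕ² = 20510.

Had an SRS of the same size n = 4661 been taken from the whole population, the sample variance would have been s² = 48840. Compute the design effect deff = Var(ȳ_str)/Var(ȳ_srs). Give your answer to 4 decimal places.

0.9290

Var(ȳ_str) = Σ Wₕ²(1−fₕ)sₕ²/nₕ with Wₕ = Nₕ/26670:
  Small: (14599/26670)²·(1−2300/14599)·62600/2300 = 6.8705796
  Large: (4515/26670)²·(1−1090/4515)·4255/1090 = 0.084868273
  Medium: (7556/26670)²·(1−1271/7556)·20510/1271 = 1.077386
  → Var(ȳ_str) = 8.0328339.
Var(ȳ_srs) = (1 − 4661/26670)·48840/4661 = 8.647167.
deff = 8.0328339 / 8.647167 = 0.9290.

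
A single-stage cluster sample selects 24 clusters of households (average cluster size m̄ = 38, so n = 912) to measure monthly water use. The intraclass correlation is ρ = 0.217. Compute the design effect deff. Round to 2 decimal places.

9.03

deff = 1 + (38 − 1)·0.217 = 1 + 8.029 = 9.029.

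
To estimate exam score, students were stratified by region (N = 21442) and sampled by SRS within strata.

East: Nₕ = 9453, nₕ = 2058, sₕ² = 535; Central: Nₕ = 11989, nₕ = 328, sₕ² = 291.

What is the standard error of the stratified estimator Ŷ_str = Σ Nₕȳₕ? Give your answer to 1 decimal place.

Var(Ŷ_str) = Σₕ Nₕ²(1 − fₕ)sₕ²/nₕ.
East: 9453²·(1 − 2058/9453)·535/2058 = 1.8172566 × 10^7.
Central: 11989²·(1 − 328/11989)·291/328 = 1.2403319 × 10^8.
Sum = 1.4220576 × 10^8.
SE = √(1.4220576 × 10^8) = 11925.0.

11925.0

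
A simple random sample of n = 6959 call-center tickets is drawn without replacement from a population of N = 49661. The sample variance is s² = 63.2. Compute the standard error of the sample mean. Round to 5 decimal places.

Under SRS without replacement, Var(ȳ) = (1 − f)·s²/n with f = n/N = 6959/49661 = 0.14013008.
Var(ȳ) = (1 − 0.14013008)·63.2/6959 = 0.85986992·0.0090817646 = 0.0078091362.
SE(ȳ) = √(0.0078091362) = 0.08837.

0.08837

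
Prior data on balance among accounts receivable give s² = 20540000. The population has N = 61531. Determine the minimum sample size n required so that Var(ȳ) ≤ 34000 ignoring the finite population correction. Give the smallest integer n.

Without fpc, n₀ = s²/D = 20540000/34000 = 604.1176.
Rounding up, n = 605.

605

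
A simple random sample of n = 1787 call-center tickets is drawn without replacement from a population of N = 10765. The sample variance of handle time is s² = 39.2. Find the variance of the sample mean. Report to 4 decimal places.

Under SRS without replacement, Var(ȳ) = (1 − f)·s²/n with f = n/N = 1787/10765 = 0.16600093.
Var(ȳ) = (1 − 0.16600093)·39.2/1787 = 0.83399907·0.021936206 = 0.018294775.

0.0183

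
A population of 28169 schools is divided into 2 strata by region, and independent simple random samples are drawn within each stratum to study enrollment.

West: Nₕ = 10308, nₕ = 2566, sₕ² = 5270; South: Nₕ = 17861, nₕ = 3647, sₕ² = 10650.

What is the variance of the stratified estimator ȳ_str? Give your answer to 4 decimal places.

Var(ȳ_str) = Σₕ Wₕ²(1 − fₕ)sₕ²/nₕ with Wₕ = Nₕ/N, N = 28169.
West: Wₕ = 0.36593418; term = 0.36593418²·(1 − 0.24893287)·5270/2566 = 0.20655641.
South: Wₕ = 0.63406582; term = 0.63406582²·(1 − 0.20418790)·10650/3647 = 0.93431445.
Sum = 1.1408709.

1.1409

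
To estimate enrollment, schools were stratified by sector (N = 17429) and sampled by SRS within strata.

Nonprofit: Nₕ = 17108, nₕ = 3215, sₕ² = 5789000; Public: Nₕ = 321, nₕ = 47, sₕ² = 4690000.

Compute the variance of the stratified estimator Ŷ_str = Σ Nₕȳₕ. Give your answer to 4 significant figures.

4.368 × 10^11

Var(Ŷ_str) = Σₕ Nₕ²(1 − fₕ)sₕ²/nₕ.
Nonprofit: 17108²·(1 − 3215/17108)·5789000/3215 = 4.2797446 × 10^11.
Public: 321²·(1 − 47/321)·4690000/47 = 8.7766864 × 10^9.
Sum = 4.3675115 × 10^11.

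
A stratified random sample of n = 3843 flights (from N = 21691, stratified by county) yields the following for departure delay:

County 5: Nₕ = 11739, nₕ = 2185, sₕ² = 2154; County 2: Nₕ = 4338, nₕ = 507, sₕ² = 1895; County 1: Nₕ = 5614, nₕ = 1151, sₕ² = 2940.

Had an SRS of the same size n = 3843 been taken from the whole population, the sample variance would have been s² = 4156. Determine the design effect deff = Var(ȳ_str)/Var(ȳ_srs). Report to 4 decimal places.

0.5653

Var(ȳ_str) = Σ Wₕ²(1−fₕ)sₕ²/nₕ with Wₕ = Nₕ/21691:
  County 5: (11739/21691)²·(1−2185/11739)·2154/2185 = 0.23499112
  County 2: (4338/21691)²·(1−507/4338)·1895/507 = 0.13202124
  County 1: (5614/21691)²·(1−1151/5614)·2940/1151 = 0.13602294
  → Var(ȳ_str) = 0.5030353.
Var(ȳ_srs) = (1 − 3843/21691)·4156/3843 = 0.88984658.
deff = 0.5030353 / 0.88984658 = 0.5653.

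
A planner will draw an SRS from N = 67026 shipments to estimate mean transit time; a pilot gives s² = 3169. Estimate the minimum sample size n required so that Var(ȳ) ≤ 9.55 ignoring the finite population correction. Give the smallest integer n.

Without fpc, n₀ = s²/D = 3169/9.55 = 331.8325.
Rounding up, n = 332.

332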